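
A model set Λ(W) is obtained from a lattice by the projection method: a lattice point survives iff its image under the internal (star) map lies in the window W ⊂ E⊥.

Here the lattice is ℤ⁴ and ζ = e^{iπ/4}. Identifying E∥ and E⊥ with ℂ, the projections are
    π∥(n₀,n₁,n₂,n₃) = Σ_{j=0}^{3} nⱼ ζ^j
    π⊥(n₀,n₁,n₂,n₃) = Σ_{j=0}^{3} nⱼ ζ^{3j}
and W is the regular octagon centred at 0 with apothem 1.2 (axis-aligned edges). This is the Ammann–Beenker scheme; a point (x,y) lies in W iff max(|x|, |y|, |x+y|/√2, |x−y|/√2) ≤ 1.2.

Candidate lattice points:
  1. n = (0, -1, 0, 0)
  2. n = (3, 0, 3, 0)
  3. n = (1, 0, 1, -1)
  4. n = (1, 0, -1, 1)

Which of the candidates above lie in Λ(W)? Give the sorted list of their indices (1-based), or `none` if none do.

1

Internal map: ζ^{3j} for j=0..3 gives (1,0), (−√2/2,√2/2), (0,−1), (√2/2,√2/2).
#1 (0, -1, 0, 0): internal (0.70711, -0.70711); octagon support 1.00000 vs apothem 1.2 → ∈ W
#2 (3, 0, 3, 0): internal (3.00000, -3.00000); octagon support 4.24264 vs apothem 1.2 → ∉ W
#3 (1, 0, 1, -1): internal (0.29289, -1.70711); octagon support 1.70711 vs apothem 1.2 → ∉ W
#4 (1, 0, -1, 1): internal (1.70711, 1.70711); octagon support 2.41421 vs apothem 1.2 → ∉ W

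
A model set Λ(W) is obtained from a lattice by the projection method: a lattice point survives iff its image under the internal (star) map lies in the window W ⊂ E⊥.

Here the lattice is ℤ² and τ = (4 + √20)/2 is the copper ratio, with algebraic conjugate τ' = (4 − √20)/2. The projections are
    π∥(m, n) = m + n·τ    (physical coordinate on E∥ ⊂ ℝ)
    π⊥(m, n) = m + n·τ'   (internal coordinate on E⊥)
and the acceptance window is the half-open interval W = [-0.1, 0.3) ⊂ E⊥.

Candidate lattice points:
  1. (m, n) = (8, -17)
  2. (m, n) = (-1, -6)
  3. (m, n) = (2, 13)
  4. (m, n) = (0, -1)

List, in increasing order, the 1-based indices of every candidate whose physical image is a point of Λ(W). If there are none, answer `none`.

4

τ' = (4−√20)/2 ≈ -0.2361.
#1 (8,-17): internal coord 8 + (-17)·τ' = +12.0132; +12.0132 ∉ [-0.1, 0.3) → out
#2 (-1,-6): internal coord -1 + (-6)·τ' = +0.4164; +0.4164 ∉ [-0.1, 0.3) → out
#3 (2,13): internal coord 2 + (13)·τ' = -1.0689; -1.0689 ∉ [-0.1, 0.3) → out
#4 (0,-1): internal coord 0 + (-1)·τ' = +0.2361; +0.2361 ∈ [-0.1, 0.3) → IN Λ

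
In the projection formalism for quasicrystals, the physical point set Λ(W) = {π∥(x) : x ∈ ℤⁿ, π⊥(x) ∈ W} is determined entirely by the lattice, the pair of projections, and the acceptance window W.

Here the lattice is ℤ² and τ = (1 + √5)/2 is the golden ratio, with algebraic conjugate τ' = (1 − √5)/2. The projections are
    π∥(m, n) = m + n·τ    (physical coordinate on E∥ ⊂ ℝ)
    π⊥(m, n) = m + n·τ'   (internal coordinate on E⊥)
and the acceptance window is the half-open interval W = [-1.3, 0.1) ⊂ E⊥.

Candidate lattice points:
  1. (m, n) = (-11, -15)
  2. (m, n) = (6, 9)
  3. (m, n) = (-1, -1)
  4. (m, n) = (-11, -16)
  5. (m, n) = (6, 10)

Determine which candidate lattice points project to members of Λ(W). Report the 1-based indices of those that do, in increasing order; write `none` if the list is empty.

3, 4, 5

τ' = (1−√5)/2 ≈ -0.618034.
#1 (-11,-15): internal coord -11 + (-15)·τ' = -1.729490; -1.729490 ∉ [-1.3, 0.1) → out
#2 (6,9): internal coord 6 + (9)·τ' = +0.437694; +0.437694 ∉ [-1.3, 0.1) → out
#3 (-1,-1): internal coord -1 + (-1)·τ' = -0.381966; -0.381966 ∈ [-1.3, 0.1) → IN Λ
#4 (-11,-16): internal coord -11 + (-16)·τ' = -1.111456; -1.111456 ∈ [-1.3, 0.1) → IN Λ
#5 (6,10): internal coord 6 + (10)·τ' = -0.180340; -0.180340 ∈ [-1.3, 0.1) → IN Λ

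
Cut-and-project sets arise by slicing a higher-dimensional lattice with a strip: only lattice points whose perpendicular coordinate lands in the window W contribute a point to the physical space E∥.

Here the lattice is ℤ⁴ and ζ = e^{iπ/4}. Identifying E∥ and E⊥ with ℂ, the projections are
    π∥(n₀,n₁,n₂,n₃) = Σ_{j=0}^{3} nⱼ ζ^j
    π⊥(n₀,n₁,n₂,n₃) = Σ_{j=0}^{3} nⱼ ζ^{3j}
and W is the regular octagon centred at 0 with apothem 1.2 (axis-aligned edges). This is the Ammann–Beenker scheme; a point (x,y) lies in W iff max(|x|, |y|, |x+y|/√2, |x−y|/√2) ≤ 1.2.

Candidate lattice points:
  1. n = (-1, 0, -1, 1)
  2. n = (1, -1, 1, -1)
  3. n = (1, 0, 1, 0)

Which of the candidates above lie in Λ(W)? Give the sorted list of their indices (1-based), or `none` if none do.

With ζ = e^{iπ/4} the internal vectors are ζ^0,ζ^3,ζ^6,ζ^9.
#1 (-1, 0, -1, 1): internal (-0.29289, 1.70711); octagon support 1.70711 vs apothem 1.2 → ∉ W
#2 (1, -1, 1, -1): internal (1.00000, -2.41421); octagon support 2.41421 vs apothem 1.2 → ∉ W
#3 (1, 0, 1, 0): internal (1.00000, -1.00000); octagon support 1.41421 vs apothem 1.2 → ∉ W

none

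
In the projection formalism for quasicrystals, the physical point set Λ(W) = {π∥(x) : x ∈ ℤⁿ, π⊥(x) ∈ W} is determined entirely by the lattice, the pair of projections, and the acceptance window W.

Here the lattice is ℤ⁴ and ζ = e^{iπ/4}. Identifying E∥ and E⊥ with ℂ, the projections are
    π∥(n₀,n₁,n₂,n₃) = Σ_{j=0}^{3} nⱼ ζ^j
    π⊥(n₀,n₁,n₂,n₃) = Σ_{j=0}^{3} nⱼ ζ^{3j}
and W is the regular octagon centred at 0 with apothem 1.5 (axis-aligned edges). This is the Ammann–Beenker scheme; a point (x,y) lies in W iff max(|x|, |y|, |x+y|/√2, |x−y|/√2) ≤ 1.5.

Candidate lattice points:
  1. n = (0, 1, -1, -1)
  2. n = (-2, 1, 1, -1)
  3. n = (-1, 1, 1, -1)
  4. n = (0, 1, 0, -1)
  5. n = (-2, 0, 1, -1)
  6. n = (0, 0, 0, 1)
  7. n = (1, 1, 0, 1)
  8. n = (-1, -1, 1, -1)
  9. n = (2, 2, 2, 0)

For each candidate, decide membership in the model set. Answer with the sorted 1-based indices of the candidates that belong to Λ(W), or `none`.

With ζ = e^{iπ/4} the internal vectors are ζ^0,ζ^3,ζ^6,ζ^9.
#1 (0, 1, -1, -1): internal (-1.414214, 1.000000); octagon support 1.707107 vs apothem 1.5 → ∉ W
#2 (-2, 1, 1, -1): internal (-3.414214, -1.000000); octagon support 3.414214 vs apothem 1.5 → ∉ W
#3 (-1, 1, 1, -1): internal (-2.414214, -1.000000); octagon support 2.414214 vs apothem 1.5 → ∉ W
#4 (0, 1, 0, -1): internal (-1.414214, 0.000000); octagon support 1.414214 vs apothem 1.5 → ∈ W
#5 (-2, 0, 1, -1): internal (-2.707107, -1.707107); octagon support 3.121320 vs apothem 1.5 → ∉ W
#6 (0, 0, 0, 1): internal (0.707107, 0.707107); octagon support 1.000000 vs apothem 1.5 → ∈ W
#7 (1, 1, 0, 1): internal (1.000000, 1.414214); octagon support 1.707107 vs apothem 1.5 → ∉ W
#8 (-1, -1, 1, -1): internal (-1.000000, -2.414214); octagon support 2.414214 vs apothem 1.5 → ∉ W
#9 (2, 2, 2, 0): internal (0.585786, -0.585786); octagon support 0.828427 vs apothem 1.5 → ∈ W

4, 6, 9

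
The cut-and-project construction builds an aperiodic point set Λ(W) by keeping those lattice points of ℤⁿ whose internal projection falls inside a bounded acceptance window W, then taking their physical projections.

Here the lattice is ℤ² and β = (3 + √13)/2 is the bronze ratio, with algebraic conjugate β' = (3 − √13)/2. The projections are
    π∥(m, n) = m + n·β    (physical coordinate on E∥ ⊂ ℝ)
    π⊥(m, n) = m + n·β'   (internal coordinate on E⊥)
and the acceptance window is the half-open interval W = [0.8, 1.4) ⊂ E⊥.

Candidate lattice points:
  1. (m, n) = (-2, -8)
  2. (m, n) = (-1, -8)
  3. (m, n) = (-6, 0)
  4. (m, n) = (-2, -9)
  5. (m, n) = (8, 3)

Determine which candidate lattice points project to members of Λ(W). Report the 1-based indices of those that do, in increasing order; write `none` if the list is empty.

Compute β' = (3−√13)/2 = -0.30278, so π⊥(m,n) = m -0.30278·n.
candidate 1: (m,n)=(-2,-8) → π∥ = -2-8·β ≈ -28.42221, π⊥ = -2-8·β' ≈ 0.42221 ∉ [0.8, 1.4) ⇒ out
candidate 2: (m,n)=(-1,-8) → π∥ = -1-8·β ≈ -27.42221, π⊥ = -1-8·β' ≈ 1.42221 ∉ [0.8, 1.4) ⇒ out
candidate 3: (m,n)=(-6,0) → π∥ = -6+0·β ≈ -6.00000, π⊥ = -6+0·β' ≈ -6.00000 ∉ [0.8, 1.4) ⇒ out
candidate 4: (m,n)=(-2,-9) → π∥ = -2-9·β ≈ -31.72498, π⊥ = -2-9·β' ≈ 0.72498 ∉ [0.8, 1.4) ⇒ out
candidate 5: (m,n)=(8,3) → π∥ = 8+3·β ≈ 17.90833, π⊥ = 8+3·β' ≈ 7.09167 ∉ [0.8, 1.4) ⇒ out

none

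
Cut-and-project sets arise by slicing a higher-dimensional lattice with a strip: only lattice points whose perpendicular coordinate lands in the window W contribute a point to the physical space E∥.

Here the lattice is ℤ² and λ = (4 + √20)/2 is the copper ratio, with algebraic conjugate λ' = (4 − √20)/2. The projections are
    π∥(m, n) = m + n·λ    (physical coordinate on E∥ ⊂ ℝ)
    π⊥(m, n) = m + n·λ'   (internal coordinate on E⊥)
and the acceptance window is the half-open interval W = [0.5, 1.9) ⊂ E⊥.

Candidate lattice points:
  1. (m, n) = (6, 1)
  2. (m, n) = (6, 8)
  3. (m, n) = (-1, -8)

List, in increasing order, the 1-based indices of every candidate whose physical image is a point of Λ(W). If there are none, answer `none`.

λ' = (4−√20)/2 ≈ -0.23607.
candidate 1: (m,n)=(6,1) → π∥ = 6+1·λ ≈ 10.23607, π⊥ = 6+1·λ' ≈ 5.76393 ∉ [0.5, 1.9) ⇒ out
candidate 2: (m,n)=(6,8) → π∥ = 6+8·λ ≈ 39.88854, π⊥ = 6+8·λ' ≈ 4.11146 ∉ [0.5, 1.9) ⇒ out
candidate 3: (m,n)=(-1,-8) → π∥ = -1-8·λ ≈ -34.88854, π⊥ = -1-8·λ' ≈ 0.88854 ∈ [0.5, 1.9) ⇒ IN Λ

3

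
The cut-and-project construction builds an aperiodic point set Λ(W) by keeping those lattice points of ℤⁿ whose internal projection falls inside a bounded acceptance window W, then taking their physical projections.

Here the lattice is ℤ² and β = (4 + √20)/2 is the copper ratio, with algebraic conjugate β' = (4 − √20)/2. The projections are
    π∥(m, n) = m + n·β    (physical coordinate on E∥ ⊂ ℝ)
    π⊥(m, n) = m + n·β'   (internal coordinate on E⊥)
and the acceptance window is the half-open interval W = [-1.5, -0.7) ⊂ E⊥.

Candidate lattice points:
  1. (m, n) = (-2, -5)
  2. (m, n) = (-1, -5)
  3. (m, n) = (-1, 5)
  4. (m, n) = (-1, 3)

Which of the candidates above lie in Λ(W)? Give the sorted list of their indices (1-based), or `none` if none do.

Numerically β ≈ 4.23607 and β' = −1/β ≈ -0.23607.
[1] lift (-2,-5): star map gives -0.81966; window check -1.5 ≤ -0.81966 < -0.7 is true → IN Λ
[2] lift (-1,-5): star map gives 0.18034; window check -1.5 ≤ 0.18034 < -0.7 is false → out
[3] lift (-1,5): star map gives -2.18034; window check -1.5 ≤ -2.18034 < -0.7 is false → out
[4] lift (-1,3): star map gives -1.70820; window check -1.5 ≤ -1.70820 < -0.7 is false → out

1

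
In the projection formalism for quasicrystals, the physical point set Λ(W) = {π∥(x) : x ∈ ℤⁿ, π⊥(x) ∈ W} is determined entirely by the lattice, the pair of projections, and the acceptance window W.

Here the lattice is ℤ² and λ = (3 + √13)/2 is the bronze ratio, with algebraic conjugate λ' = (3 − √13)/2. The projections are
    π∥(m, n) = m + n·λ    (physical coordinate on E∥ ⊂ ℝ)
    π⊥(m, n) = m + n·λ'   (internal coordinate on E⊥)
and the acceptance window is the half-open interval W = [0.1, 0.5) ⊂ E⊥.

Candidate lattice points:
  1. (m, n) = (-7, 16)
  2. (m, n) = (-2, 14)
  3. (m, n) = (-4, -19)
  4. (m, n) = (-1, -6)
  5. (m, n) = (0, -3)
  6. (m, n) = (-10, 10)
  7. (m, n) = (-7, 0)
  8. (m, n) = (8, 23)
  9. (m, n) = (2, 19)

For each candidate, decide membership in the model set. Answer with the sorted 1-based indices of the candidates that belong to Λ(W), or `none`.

λ' = (3−√13)/2 ≈ -0.30278.
#1 (-7,16): internal coord -7 + (16)·λ' = -11.84441; -11.84441 ∉ [0.1, 0.5) → out
#2 (-2,14): internal coord -2 + (14)·λ' = -6.23886; -6.23886 ∉ [0.1, 0.5) → out
#3 (-4,-19): internal coord -4 + (-19)·λ' = +1.75274; +1.75274 ∉ [0.1, 0.5) → out
#4 (-1,-6): internal coord -1 + (-6)·λ' = +0.81665; +0.81665 ∉ [0.1, 0.5) → out
#5 (0,-3): internal coord 0 + (-3)·λ' = +0.90833; +0.90833 ∉ [0.1, 0.5) → out
#6 (-10,10): internal coord -10 + (10)·λ' = -13.02776; -13.02776 ∉ [0.1, 0.5) → out
#7 (-7,0): internal coord -7 + (0)·λ' = -7.00000; -7.00000 ∉ [0.1, 0.5) → out
#8 (8,23): internal coord 8 + (23)·λ' = +1.03616; +1.03616 ∉ [0.1, 0.5) → out
#9 (2,19): internal coord 2 + (19)·λ' = -3.75274; -3.75274 ∉ [0.1, 0.5) → out

none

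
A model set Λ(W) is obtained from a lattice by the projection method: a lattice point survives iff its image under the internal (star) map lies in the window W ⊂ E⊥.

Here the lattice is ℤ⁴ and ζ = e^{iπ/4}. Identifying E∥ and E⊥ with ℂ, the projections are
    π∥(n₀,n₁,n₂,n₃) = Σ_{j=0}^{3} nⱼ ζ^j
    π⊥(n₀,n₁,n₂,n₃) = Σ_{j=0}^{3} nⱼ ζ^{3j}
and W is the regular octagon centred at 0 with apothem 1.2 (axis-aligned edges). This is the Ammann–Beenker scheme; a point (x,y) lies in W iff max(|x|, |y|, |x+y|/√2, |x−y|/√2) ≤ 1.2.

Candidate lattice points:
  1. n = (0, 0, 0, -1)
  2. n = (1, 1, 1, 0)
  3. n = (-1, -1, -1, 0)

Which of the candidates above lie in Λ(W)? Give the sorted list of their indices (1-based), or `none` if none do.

π⊥(n) = n₀ + n₁ζ³ + n₂ζ⁶ + n₃ζ⁹ where ζ = e^{iπ/4}.
candidate 1: n = (0, 0, 0, -1) → π⊥ ≈ (-0.70711, -0.70711); max(|x|,|y|,|x±y|/√2) = 1.00000 ≤ 1.2 ⇒ ∈ W
candidate 2: n = (1, 1, 1, 0) → π⊥ ≈ (+0.29289, -0.29289); max(|x|,|y|,|x±y|/√2) = 0.41421 ≤ 1.2 ⇒ ∈ W
candidate 3: n = (-1, -1, -1, 0) → π⊥ ≈ (-0.29289, +0.29289); max(|x|,|y|,|x±y|/√2) = 0.41421 ≤ 1.2 ⇒ ∈ W

1, 2, 3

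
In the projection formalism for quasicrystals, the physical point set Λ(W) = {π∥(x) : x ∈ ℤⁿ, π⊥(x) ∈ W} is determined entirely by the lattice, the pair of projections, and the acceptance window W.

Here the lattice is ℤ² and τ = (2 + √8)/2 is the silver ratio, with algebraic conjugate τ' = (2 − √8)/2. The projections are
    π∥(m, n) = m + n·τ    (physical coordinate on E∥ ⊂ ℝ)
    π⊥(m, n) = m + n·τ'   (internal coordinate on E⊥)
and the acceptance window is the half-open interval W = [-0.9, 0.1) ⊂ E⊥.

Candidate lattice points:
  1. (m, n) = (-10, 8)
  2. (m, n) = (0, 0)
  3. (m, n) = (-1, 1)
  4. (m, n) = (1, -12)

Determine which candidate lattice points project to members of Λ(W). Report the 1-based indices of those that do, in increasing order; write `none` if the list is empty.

Numerically τ ≈ 2.414214 and τ' = −1/τ ≈ -0.414214.
[1] lift (-10,8): star map gives -13.313708; window check -0.9 ≤ -13.313708 < 0.1 is false → out
[2] lift (0,0): star map gives 0.000000; window check -0.9 ≤ 0.000000 < 0.1 is true → IN Λ
[3] lift (-1,1): star map gives -1.414214; window check -0.9 ≤ -1.414214 < 0.1 is false → out
[4] lift (1,-12): star map gives 5.970563; window check -0.9 ≤ 5.970563 < 0.1 is false → out

2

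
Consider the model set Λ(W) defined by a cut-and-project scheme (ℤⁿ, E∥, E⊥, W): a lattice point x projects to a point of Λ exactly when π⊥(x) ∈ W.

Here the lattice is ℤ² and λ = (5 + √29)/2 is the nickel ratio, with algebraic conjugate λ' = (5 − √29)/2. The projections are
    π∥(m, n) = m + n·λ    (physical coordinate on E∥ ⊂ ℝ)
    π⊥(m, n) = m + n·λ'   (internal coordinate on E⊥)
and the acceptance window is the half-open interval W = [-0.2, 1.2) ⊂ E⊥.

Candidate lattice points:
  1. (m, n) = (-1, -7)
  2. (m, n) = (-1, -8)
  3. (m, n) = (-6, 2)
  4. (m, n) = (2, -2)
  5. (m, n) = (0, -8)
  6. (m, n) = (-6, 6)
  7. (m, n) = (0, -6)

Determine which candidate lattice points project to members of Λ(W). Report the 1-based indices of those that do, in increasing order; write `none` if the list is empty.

1, 2, 7

Compute λ' = (5−√29)/2 = -0.1926, so π⊥(m,n) = m -0.1926·n.
#1 (-1,-7): internal coord -1 + (-7)·λ' = +0.3481; +0.3481 ∈ [-0.2, 1.2) → IN Λ
#2 (-1,-8): internal coord -1 + (-8)·λ' = +0.5407; +0.5407 ∈ [-0.2, 1.2) → IN Λ
#3 (-6,2): internal coord -6 + (2)·λ' = -6.3852; -6.3852 ∉ [-0.2, 1.2) → out
#4 (2,-2): internal coord 2 + (-2)·λ' = +2.3852; +2.3852 ∉ [-0.2, 1.2) → out
#5 (0,-8): internal coord 0 + (-8)·λ' = +1.5407; +1.5407 ∉ [-0.2, 1.2) → out
#6 (-6,6): internal coord -6 + (6)·λ' = -7.1555; -7.1555 ∉ [-0.2, 1.2) → out
#7 (0,-6): internal coord 0 + (-6)·λ' = +1.1555; +1.1555 ∈ [-0.2, 1.2) → IN Λ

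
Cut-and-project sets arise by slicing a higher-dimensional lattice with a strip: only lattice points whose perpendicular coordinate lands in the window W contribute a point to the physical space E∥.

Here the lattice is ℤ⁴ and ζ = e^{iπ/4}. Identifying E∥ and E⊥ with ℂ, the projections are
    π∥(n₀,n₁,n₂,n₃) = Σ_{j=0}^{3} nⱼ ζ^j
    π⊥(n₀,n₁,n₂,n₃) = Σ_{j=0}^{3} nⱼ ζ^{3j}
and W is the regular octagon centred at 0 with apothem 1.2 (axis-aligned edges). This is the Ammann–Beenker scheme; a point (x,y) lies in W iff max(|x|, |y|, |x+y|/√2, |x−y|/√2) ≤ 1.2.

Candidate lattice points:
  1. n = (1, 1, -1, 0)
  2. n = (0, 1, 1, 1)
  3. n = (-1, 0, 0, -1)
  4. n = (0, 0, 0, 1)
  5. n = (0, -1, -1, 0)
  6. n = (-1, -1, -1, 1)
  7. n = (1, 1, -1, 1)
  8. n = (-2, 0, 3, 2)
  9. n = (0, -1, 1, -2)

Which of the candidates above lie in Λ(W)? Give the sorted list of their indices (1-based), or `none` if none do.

2, 4, 5, 6

Internal map: ζ^{3j} for j=0..3 gives (1,0), (−√2/2,√2/2), (0,−1), (√2/2,√2/2).
#1 (1, 1, -1, 0): internal (0.292893, 1.707107); octagon support 1.707107 vs apothem 1.2 → ∉ W
#2 (0, 1, 1, 1): internal (0.000000, 0.414214); octagon support 0.414214 vs apothem 1.2 → ∈ W
#3 (-1, 0, 0, -1): internal (-1.707107, -0.707107); octagon support 1.707107 vs apothem 1.2 → ∉ W
#4 (0, 0, 0, 1): internal (0.707107, 0.707107); octagon support 1.000000 vs apothem 1.2 → ∈ W
#5 (0, -1, -1, 0): internal (0.707107, 0.292893); octagon support 0.707107 vs apothem 1.2 → ∈ W
#6 (-1, -1, -1, 1): internal (0.414214, 1.000000); octagon support 1.000000 vs apothem 1.2 → ∈ W
#7 (1, 1, -1, 1): internal (1.000000, 2.414214); octagon support 2.414214 vs apothem 1.2 → ∉ W
#8 (-2, 0, 3, 2): internal (-0.585786, -1.585786); octagon support 1.585786 vs apothem 1.2 → ∉ W
#9 (0, -1, 1, -2): internal (-0.707107, -3.121320); octagon support 3.121320 vs apothem 1.2 → ∉ W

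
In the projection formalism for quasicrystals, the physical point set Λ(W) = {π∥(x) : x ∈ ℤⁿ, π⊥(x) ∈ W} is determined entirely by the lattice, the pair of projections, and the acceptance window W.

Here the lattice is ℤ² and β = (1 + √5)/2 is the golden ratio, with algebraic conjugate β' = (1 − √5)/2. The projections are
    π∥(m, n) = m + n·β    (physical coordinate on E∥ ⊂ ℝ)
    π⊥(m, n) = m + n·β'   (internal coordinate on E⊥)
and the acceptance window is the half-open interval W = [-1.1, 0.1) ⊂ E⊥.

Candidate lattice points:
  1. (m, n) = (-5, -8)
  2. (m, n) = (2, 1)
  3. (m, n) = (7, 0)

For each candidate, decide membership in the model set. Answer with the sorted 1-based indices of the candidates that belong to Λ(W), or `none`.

1

Compute β' = (1−√5)/2 = -0.61803, so π⊥(m,n) = m -0.61803·n.
candidate 1: (m,n)=(-5,-8) → π∥ = -5-8·β ≈ -17.94427, π⊥ = -5-8·β' ≈ -0.05573 ∈ [-1.1, 0.1) ⇒ IN Λ
candidate 2: (m,n)=(2,1) → π∥ = 2+1·β ≈ 3.61803, π⊥ = 2+1·β' ≈ 1.38197 ∉ [-1.1, 0.1) ⇒ out
candidate 3: (m,n)=(7,0) → π∥ = 7+0·β ≈ 7.00000, π⊥ = 7+0·β' ≈ 7.00000 ∉ [-1.1, 0.1) ⇒ out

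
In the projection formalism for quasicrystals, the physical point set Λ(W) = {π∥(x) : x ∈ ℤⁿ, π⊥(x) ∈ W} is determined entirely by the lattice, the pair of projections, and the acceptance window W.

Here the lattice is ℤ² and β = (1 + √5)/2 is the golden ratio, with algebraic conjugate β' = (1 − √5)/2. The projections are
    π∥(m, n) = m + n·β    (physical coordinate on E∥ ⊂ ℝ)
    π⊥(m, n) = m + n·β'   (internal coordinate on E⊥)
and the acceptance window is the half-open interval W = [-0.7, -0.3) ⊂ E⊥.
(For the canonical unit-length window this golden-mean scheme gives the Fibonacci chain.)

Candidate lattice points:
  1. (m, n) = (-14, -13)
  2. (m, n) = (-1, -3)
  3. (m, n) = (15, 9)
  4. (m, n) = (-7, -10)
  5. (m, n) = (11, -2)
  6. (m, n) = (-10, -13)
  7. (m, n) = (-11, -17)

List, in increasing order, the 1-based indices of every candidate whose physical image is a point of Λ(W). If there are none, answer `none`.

β' = (1−√5)/2 ≈ -0.618034.
#1 (-14,-13): internal coord -14 + (-13)·β' = -5.965558; -5.965558 ∉ [-0.7, -0.3) → out
#2 (-1,-3): internal coord -1 + (-3)·β' = +0.854102; +0.854102 ∉ [-0.7, -0.3) → out
#3 (15,9): internal coord 15 + (9)·β' = +9.437694; +9.437694 ∉ [-0.7, -0.3) → out
#4 (-7,-10): internal coord -7 + (-10)·β' = -0.819660; -0.819660 ∉ [-0.7, -0.3) → out
#5 (11,-2): internal coord 11 + (-2)·β' = +12.236068; +12.236068 ∉ [-0.7, -0.3) → out
#6 (-10,-13): internal coord -10 + (-13)·β' = -1.965558; -1.965558 ∉ [-0.7, -0.3) → out
#7 (-11,-17): internal coord -11 + (-17)·β' = -0.493422; -0.493422 ∈ [-0.7, -0.3) → IN Λ

7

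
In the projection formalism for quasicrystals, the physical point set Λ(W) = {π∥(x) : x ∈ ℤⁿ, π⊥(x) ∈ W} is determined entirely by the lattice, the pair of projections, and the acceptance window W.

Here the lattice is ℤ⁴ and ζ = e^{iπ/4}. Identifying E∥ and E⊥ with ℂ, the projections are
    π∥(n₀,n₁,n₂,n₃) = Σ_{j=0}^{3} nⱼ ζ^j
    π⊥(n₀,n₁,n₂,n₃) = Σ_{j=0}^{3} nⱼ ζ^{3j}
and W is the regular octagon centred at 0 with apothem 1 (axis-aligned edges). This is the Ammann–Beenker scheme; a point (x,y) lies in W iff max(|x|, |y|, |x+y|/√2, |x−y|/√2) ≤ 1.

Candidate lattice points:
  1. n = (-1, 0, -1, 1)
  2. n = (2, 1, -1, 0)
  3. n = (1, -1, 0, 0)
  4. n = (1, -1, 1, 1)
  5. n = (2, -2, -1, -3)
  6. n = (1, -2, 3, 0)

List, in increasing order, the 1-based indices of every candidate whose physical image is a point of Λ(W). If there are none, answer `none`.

none

π⊥(n) = n₀ + n₁ζ³ + n₂ζ⁶ + n₃ζ⁹ where ζ = e^{iπ/4}.
#1 (-1, 0, -1, 1): internal (-0.2929, 1.7071); octagon support 1.7071 vs apothem 1 → ∉ W
#2 (2, 1, -1, 0): internal (1.2929, 1.7071); octagon support 2.1213 vs apothem 1 → ∉ W
#3 (1, -1, 0, 0): internal (1.7071, -0.7071); octagon support 1.7071 vs apothem 1 → ∉ W
#4 (1, -1, 1, 1): internal (2.4142, -1.0000); octagon support 2.4142 vs apothem 1 → ∉ W
#5 (2, -2, -1, -3): internal (1.2929, -2.5355); octagon support 2.7071 vs apothem 1 → ∉ W
#6 (1, -2, 3, 0): internal (2.4142, -4.4142); octagon support 4.8284 vs apothem 1 → ∉ W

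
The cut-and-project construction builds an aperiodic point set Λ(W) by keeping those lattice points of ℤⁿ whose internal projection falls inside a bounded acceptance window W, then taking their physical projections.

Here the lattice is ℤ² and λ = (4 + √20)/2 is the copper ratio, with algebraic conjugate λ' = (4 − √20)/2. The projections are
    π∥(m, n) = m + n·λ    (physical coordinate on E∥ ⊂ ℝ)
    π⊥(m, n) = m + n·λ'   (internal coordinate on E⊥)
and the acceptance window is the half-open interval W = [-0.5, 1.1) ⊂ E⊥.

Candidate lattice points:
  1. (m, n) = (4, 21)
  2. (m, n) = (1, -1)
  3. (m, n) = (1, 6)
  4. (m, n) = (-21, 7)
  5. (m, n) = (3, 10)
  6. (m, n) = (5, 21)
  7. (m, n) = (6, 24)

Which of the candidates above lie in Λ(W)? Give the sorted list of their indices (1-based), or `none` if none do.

Numerically λ ≈ 4.2361 and λ' = −1/λ ≈ -0.2361.
#1 (4,21): internal coord 4 + (21)·λ' = -0.9574; -0.9574 ∉ [-0.5, 1.1) → out
#2 (1,-1): internal coord 1 + (-1)·λ' = +1.2361; +1.2361 ∉ [-0.5, 1.1) → out
#3 (1,6): internal coord 1 + (6)·λ' = -0.4164; -0.4164 ∈ [-0.5, 1.1) → IN Λ
#4 (-21,7): internal coord -21 + (7)·λ' = -22.6525; -22.6525 ∉ [-0.5, 1.1) → out
#5 (3,10): internal coord 3 + (10)·λ' = +0.6393; +0.6393 ∈ [-0.5, 1.1) → IN Λ
#6 (5,21): internal coord 5 + (21)·λ' = +0.0426; +0.0426 ∈ [-0.5, 1.1) → IN Λ
#7 (6,24): internal coord 6 + (24)·λ' = +0.3344; +0.3344 ∈ [-0.5, 1.1) → IN Λ

3, 5, 6, 7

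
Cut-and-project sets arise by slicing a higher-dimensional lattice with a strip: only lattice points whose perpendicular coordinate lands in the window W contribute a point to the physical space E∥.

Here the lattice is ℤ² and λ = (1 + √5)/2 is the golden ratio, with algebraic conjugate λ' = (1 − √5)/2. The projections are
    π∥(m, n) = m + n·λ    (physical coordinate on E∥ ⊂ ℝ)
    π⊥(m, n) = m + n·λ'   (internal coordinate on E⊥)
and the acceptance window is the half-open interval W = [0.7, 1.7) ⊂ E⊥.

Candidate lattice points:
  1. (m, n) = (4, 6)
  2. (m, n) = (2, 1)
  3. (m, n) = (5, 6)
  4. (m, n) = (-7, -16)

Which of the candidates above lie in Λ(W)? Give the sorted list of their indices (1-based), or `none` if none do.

2, 3

Numerically λ ≈ 1.6180 and λ' = −1/λ ≈ -0.6180.
candidate 1: (m,n)=(4,6) → π∥ = 4+6·λ ≈ 13.7082, π⊥ = 4+6·λ' ≈ 0.2918 ∉ [0.7, 1.7) ⇒ out
candidate 2: (m,n)=(2,1) → π∥ = 2+1·λ ≈ 3.6180, π⊥ = 2+1·λ' ≈ 1.3820 ∈ [0.7, 1.7) ⇒ IN Λ
candidate 3: (m,n)=(5,6) → π∥ = 5+6·λ ≈ 14.7082, π⊥ = 5+6·λ' ≈ 1.2918 ∈ [0.7, 1.7) ⇒ IN Λ
candidate 4: (m,n)=(-7,-16) → π∥ = -7-16·λ ≈ -32.8885, π⊥ = -7-16·λ' ≈ 2.8885 ∉ [0.7, 1.7) ⇒ out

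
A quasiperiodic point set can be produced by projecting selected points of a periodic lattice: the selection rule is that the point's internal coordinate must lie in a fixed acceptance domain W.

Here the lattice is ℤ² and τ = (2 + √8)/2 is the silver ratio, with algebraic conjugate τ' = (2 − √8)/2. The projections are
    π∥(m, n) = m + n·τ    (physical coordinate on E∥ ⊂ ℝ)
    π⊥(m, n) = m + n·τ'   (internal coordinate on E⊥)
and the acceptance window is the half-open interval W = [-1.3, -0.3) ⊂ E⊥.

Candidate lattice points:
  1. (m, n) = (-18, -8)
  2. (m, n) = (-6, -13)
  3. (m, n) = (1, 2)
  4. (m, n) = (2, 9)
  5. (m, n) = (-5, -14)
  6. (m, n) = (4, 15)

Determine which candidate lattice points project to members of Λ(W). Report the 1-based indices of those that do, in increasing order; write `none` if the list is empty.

2

Numerically τ ≈ 2.41421 and τ' = −1/τ ≈ -0.41421.
#1 (-18,-8): internal coord -18 + (-8)·τ' = -14.68629; -14.68629 ∉ [-1.3, -0.3) → out
#2 (-6,-13): internal coord -6 + (-13)·τ' = -0.61522; -0.61522 ∈ [-1.3, -0.3) → IN Λ
#3 (1,2): internal coord 1 + (2)·τ' = +0.17157; +0.17157 ∉ [-1.3, -0.3) → out
#4 (2,9): internal coord 2 + (9)·τ' = -1.72792; -1.72792 ∉ [-1.3, -0.3) → out
#5 (-5,-14): internal coord -5 + (-14)·τ' = +0.79899; +0.79899 ∉ [-1.3, -0.3) → out
#6 (4,15): internal coord 4 + (15)·τ' = -2.21320; -2.21320 ∉ [-1.3, -0.3) → out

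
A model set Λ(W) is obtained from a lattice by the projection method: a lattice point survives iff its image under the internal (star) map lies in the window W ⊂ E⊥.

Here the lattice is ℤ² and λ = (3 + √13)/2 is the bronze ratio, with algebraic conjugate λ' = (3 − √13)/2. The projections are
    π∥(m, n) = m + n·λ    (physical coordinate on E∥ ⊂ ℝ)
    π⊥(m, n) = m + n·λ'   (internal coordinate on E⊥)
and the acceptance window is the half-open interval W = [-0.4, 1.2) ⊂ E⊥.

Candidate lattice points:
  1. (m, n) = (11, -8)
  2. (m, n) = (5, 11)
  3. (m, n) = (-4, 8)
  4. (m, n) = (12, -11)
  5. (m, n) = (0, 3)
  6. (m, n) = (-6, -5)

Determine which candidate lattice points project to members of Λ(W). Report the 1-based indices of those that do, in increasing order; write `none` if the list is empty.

λ' = (3−√13)/2 ≈ -0.3028.
#1 (11,-8): internal coord 11 + (-8)·λ' = +13.4222; +13.4222 ∉ [-0.4, 1.2) → out
#2 (5,11): internal coord 5 + (11)·λ' = +1.6695; +1.6695 ∉ [-0.4, 1.2) → out
#3 (-4,8): internal coord -4 + (8)·λ' = -6.4222; -6.4222 ∉ [-0.4, 1.2) → out
#4 (12,-11): internal coord 12 + (-11)·λ' = +15.3305; +15.3305 ∉ [-0.4, 1.2) → out
#5 (0,3): internal coord 0 + (3)·λ' = -0.9083; -0.9083 ∉ [-0.4, 1.2) → out
#6 (-6,-5): internal coord -6 + (-5)·λ' = -4.4861; -4.4861 ∉ [-0.4, 1.2) → out

none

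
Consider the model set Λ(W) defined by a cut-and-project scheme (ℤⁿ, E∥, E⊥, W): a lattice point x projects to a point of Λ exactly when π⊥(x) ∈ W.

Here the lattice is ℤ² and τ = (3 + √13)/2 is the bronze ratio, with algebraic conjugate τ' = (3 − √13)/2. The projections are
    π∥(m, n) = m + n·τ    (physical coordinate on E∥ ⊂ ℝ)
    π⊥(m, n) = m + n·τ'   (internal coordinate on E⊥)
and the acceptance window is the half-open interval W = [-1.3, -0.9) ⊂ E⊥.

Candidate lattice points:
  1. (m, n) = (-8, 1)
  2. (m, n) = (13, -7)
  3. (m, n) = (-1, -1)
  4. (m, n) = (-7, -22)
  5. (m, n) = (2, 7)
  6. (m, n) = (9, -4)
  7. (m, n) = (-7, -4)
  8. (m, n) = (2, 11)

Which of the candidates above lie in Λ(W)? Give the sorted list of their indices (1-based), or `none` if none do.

none

τ' = (3−√13)/2 ≈ -0.30278.
#1 (-8,1): internal coord -8 + (1)·τ' = -8.30278; -8.30278 ∉ [-1.3, -0.9) → out
#2 (13,-7): internal coord 13 + (-7)·τ' = +15.11943; +15.11943 ∉ [-1.3, -0.9) → out
#3 (-1,-1): internal coord -1 + (-1)·τ' = -0.69722; -0.69722 ∉ [-1.3, -0.9) → out
#4 (-7,-22): internal coord -7 + (-22)·τ' = -0.33894; -0.33894 ∉ [-1.3, -0.9) → out
#5 (2,7): internal coord 2 + (7)·τ' = -0.11943; -0.11943 ∉ [-1.3, -0.9) → out
#6 (9,-4): internal coord 9 + (-4)·τ' = +10.21110; +10.21110 ∉ [-1.3, -0.9) → out
#7 (-7,-4): internal coord -7 + (-4)·τ' = -5.78890; -5.78890 ∉ [-1.3, -0.9) → out
#8 (2,11): internal coord 2 + (11)·τ' = -1.33053; -1.33053 ∉ [-1.3, -0.9) → out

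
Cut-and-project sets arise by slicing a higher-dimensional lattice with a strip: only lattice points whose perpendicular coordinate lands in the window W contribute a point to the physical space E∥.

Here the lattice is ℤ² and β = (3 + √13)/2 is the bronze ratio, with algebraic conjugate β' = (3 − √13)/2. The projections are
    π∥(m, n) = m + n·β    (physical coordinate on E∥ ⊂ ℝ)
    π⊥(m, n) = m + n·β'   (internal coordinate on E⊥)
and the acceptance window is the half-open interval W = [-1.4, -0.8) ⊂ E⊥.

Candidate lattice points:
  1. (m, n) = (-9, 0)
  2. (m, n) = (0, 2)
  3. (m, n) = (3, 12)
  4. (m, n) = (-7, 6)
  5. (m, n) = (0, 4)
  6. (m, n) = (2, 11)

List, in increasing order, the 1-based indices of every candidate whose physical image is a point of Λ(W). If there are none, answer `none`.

5, 6

Numerically β ≈ 3.30278 and β' = −1/β ≈ -0.30278.
candidate 1: (m,n)=(-9,0) → π∥ = -9+0·β ≈ -9.00000, π⊥ = -9+0·β' ≈ -9.00000 ∉ [-1.4, -0.8) ⇒ out
candidate 2: (m,n)=(0,2) → π∥ = 0+2·β ≈ 6.60555, π⊥ = 0+2·β' ≈ -0.60555 ∉ [-1.4, -0.8) ⇒ out
candidate 3: (m,n)=(3,12) → π∥ = 3+12·β ≈ 42.63331, π⊥ = 3+12·β' ≈ -0.63331 ∉ [-1.4, -0.8) ⇒ out
candidate 4: (m,n)=(-7,6) → π∥ = -7+6·β ≈ 12.81665, π⊥ = -7+6·β' ≈ -8.81665 ∉ [-1.4, -0.8) ⇒ out
candidate 5: (m,n)=(0,4) → π∥ = 0+4·β ≈ 13.21110, π⊥ = 0+4·β' ≈ -1.21110 ∈ [-1.4, -0.8) ⇒ IN Λ
candidate 6: (m,n)=(2,11) → π∥ = 2+11·β ≈ 38.33053, π⊥ = 2+11·β' ≈ -1.33053 ∈ [-1.4, -0.8) ⇒ IN Λ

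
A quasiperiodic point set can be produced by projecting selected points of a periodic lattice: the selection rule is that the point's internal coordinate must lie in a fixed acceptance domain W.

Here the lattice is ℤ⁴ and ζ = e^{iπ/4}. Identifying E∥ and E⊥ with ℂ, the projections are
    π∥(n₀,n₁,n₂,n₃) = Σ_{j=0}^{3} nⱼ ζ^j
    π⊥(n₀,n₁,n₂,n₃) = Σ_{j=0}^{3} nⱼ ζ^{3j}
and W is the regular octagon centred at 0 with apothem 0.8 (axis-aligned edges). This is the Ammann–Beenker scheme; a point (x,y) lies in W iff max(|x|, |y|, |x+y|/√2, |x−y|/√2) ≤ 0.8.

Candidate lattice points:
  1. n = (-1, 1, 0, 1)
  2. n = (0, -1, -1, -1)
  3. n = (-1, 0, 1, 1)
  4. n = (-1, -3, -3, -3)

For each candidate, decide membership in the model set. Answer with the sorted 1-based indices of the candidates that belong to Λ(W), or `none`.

2, 3

With ζ = e^{iπ/4} the internal vectors are ζ^0,ζ^3,ζ^6,ζ^9.
candidate 1: n = (-1, 1, 0, 1) → π⊥ ≈ (-1.000000, +1.414214); max(|x|,|y|,|x±y|/√2) = 1.707107 > 0.8 ⇒ ∉ W
candidate 2: n = (0, -1, -1, -1) → π⊥ ≈ (+0.000000, -0.414214); max(|x|,|y|,|x±y|/√2) = 0.414214 ≤ 0.8 ⇒ ∈ W
candidate 3: n = (-1, 0, 1, 1) → π⊥ ≈ (-0.292893, -0.292893); max(|x|,|y|,|x±y|/√2) = 0.414214 ≤ 0.8 ⇒ ∈ W
candidate 4: n = (-1, -3, -3, -3) → π⊥ ≈ (-1.000000, -1.242641); max(|x|,|y|,|x±y|/√2) = 1.585786 > 0.8 ⇒ ∉ W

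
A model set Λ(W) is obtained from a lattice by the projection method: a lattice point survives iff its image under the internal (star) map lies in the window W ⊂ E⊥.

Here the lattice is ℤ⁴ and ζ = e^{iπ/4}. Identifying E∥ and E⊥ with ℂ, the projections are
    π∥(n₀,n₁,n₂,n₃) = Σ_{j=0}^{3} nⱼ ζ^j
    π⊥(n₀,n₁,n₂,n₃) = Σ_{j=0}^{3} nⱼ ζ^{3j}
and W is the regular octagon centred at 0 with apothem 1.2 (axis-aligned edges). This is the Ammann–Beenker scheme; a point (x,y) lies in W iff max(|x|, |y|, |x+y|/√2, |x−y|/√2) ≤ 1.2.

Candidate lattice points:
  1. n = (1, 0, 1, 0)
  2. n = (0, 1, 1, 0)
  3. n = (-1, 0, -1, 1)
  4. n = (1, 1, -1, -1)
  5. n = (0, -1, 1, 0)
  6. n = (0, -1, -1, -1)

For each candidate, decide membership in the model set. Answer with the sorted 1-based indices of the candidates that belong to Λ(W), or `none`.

2, 4, 6

Internal map: ζ^{3j} for j=0..3 gives (1,0), (−√2/2,√2/2), (0,−1), (√2/2,√2/2).
candidate 1: n = (1, 0, 1, 0) → π⊥ ≈ (+1.00000, -1.00000); max(|x|,|y|,|x±y|/√2) = 1.41421 > 1.2 ⇒ ∉ W
candidate 2: n = (0, 1, 1, 0) → π⊥ ≈ (-0.70711, -0.29289); max(|x|,|y|,|x±y|/√2) = 0.70711 ≤ 1.2 ⇒ ∈ W
candidate 3: n = (-1, 0, -1, 1) → π⊥ ≈ (-0.29289, +1.70711); max(|x|,|y|,|x±y|/√2) = 1.70711 > 1.2 ⇒ ∉ W
candidate 4: n = (1, 1, -1, -1) → π⊥ ≈ (-0.41421, +1.00000); max(|x|,|y|,|x±y|/√2) = 1.00000 ≤ 1.2 ⇒ ∈ W
candidate 5: n = (0, -1, 1, 0) → π⊥ ≈ (+0.70711, -1.70711); max(|x|,|y|,|x±y|/√2) = 1.70711 > 1.2 ⇒ ∉ W
candidate 6: n = (0, -1, -1, -1) → π⊥ ≈ (+0.00000, -0.41421); max(|x|,|y|,|x±y|/√2) = 0.41421 ≤ 1.2 ⇒ ∈ W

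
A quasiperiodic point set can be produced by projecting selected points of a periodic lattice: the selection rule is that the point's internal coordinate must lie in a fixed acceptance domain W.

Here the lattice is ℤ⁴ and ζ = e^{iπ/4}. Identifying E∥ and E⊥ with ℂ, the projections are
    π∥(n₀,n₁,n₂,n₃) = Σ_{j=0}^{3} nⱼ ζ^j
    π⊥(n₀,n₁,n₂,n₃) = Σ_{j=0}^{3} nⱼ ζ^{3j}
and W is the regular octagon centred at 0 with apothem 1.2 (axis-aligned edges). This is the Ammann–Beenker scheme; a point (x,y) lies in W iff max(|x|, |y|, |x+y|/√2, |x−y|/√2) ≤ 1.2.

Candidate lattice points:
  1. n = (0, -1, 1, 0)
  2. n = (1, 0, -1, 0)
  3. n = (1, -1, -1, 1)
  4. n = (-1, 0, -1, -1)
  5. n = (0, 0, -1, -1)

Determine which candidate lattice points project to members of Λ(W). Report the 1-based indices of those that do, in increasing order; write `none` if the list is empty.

5

With ζ = e^{iπ/4} the internal vectors are ζ^0,ζ^3,ζ^6,ζ^9.
candidate 1: n = (0, -1, 1, 0) → π⊥ ≈ (+0.7071, -1.7071); max(|x|,|y|,|x±y|/√2) = 1.7071 > 1.2 ⇒ ∉ W
candidate 2: n = (1, 0, -1, 0) → π⊥ ≈ (+1.0000, +1.0000); max(|x|,|y|,|x±y|/√2) = 1.4142 > 1.2 ⇒ ∉ W
candidate 3: n = (1, -1, -1, 1) → π⊥ ≈ (+2.4142, +1.0000); max(|x|,|y|,|x±y|/√2) = 2.4142 > 1.2 ⇒ ∉ W
candidate 4: n = (-1, 0, -1, -1) → π⊥ ≈ (-1.7071, +0.2929); max(|x|,|y|,|x±y|/√2) = 1.7071 > 1.2 ⇒ ∉ W
candidate 5: n = (0, 0, -1, -1) → π⊥ ≈ (-0.7071, +0.2929); max(|x|,|y|,|x±y|/√2) = 0.7071 ≤ 1.2 ⇒ ∈ W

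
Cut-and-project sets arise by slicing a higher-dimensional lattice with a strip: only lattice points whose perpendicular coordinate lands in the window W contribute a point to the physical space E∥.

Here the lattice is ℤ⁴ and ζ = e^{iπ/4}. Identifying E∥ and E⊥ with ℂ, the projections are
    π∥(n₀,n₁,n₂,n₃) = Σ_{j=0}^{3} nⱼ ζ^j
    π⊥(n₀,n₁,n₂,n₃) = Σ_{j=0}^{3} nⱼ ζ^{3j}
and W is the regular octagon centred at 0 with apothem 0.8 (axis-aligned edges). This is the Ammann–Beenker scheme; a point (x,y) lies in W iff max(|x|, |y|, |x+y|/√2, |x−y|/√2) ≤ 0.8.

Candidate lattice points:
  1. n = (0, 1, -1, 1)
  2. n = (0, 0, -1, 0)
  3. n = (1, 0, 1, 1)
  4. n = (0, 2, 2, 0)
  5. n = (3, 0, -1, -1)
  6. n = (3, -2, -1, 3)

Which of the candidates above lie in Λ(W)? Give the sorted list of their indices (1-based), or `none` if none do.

π⊥(n) = n₀ + n₁ζ³ + n₂ζ⁶ + n₃ζ⁹ where ζ = e^{iπ/4}.
candidate 1: n = (0, 1, -1, 1) → π⊥ ≈ (+0.00000, +2.41421); max(|x|,|y|,|x±y|/√2) = 2.41421 > 0.8 ⇒ ∉ W
candidate 2: n = (0, 0, -1, 0) → π⊥ ≈ (+0.00000, +1.00000); max(|x|,|y|,|x±y|/√2) = 1.00000 > 0.8 ⇒ ∉ W
candidate 3: n = (1, 0, 1, 1) → π⊥ ≈ (+1.70711, -0.29289); max(|x|,|y|,|x±y|/√2) = 1.70711 > 0.8 ⇒ ∉ W
candidate 4: n = (0, 2, 2, 0) → π⊥ ≈ (-1.41421, -0.58579); max(|x|,|y|,|x±y|/√2) = 1.41421 > 0.8 ⇒ ∉ W
candidate 5: n = (3, 0, -1, -1) → π⊥ ≈ (+2.29289, +0.29289); max(|x|,|y|,|x±y|/√2) = 2.29289 > 0.8 ⇒ ∉ W
candidate 6: n = (3, -2, -1, 3) → π⊥ ≈ (+6.53553, +1.70711); max(|x|,|y|,|x±y|/√2) = 6.53553 > 0.8 ⇒ ∉ W

none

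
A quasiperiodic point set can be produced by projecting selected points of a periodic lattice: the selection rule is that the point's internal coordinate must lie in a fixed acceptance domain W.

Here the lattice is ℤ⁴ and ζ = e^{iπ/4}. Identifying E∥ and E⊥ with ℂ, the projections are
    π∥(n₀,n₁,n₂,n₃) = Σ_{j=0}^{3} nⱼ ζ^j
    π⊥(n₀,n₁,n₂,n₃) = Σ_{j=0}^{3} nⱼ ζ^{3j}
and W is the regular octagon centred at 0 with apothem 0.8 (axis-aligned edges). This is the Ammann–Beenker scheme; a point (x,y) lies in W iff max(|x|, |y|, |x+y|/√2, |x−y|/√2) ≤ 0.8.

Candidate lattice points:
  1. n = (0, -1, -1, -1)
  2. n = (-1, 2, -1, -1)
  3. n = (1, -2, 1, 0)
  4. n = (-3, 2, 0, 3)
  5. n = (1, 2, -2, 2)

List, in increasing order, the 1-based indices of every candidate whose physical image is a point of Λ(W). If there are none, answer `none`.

With ζ = e^{iπ/4} the internal vectors are ζ^0,ζ^3,ζ^6,ζ^9.
candidate 1: n = (0, -1, -1, -1) → π⊥ ≈ (+0.00000, -0.41421); max(|x|,|y|,|x±y|/√2) = 0.41421 ≤ 0.8 ⇒ ∈ W
candidate 2: n = (-1, 2, -1, -1) → π⊥ ≈ (-3.12132, +1.70711); max(|x|,|y|,|x±y|/√2) = 3.41421 > 0.8 ⇒ ∉ W
candidate 3: n = (1, -2, 1, 0) → π⊥ ≈ (+2.41421, -2.41421); max(|x|,|y|,|x±y|/√2) = 3.41421 > 0.8 ⇒ ∉ W
candidate 4: n = (-3, 2, 0, 3) → π⊥ ≈ (-2.29289, +3.53553); max(|x|,|y|,|x±y|/√2) = 4.12132 > 0.8 ⇒ ∉ W
candidate 5: n = (1, 2, -2, 2) → π⊥ ≈ (+1.00000, +4.82843); max(|x|,|y|,|x±y|/√2) = 4.82843 > 0.8 ⇒ ∉ W

1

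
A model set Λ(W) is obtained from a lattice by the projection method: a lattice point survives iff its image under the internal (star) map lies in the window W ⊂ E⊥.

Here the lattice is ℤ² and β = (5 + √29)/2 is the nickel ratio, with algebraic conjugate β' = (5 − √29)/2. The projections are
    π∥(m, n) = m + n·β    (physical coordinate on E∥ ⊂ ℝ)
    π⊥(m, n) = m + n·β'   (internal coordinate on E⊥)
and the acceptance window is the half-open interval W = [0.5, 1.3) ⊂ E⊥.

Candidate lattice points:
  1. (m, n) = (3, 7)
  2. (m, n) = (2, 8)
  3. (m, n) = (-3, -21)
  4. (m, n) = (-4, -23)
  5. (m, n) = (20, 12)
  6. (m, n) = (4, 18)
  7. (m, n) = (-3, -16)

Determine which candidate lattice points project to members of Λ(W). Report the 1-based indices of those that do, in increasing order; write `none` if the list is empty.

Numerically β ≈ 5.1926 and β' = −1/β ≈ -0.1926.
#1 (3,7): internal coord 3 + (7)·β' = +1.6519; +1.6519 ∉ [0.5, 1.3) → out
#2 (2,8): internal coord 2 + (8)·β' = +0.4593; +0.4593 ∉ [0.5, 1.3) → out
#3 (-3,-21): internal coord -3 + (-21)·β' = +1.0442; +1.0442 ∈ [0.5, 1.3) → IN Λ
#4 (-4,-23): internal coord -4 + (-23)·β' = +0.4294; +0.4294 ∉ [0.5, 1.3) → out
#5 (20,12): internal coord 20 + (12)·β' = +17.6890; +17.6890 ∉ [0.5, 1.3) → out
#6 (4,18): internal coord 4 + (18)·β' = +0.5335; +0.5335 ∈ [0.5, 1.3) → IN Λ
#7 (-3,-16): internal coord -3 + (-16)·β' = +0.0813; +0.0813 ∉ [0.5, 1.3) → out

3, 6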